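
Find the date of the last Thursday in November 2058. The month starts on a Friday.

November 2058 begins on a Friday, so the first Thursday is November 7 (6 days later).
November 2058 has 30 days. Adding weeks: 7, 14, 21, 28 — the last one ≤ 30 is the 28th.

28 November 2058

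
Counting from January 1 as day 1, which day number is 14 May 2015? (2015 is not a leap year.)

Days in months before May: 31 + 28 + 31 + 30 = 120.
Plus 14 days into May → day 134.

134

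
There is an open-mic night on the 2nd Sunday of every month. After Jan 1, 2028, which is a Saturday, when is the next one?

Jan 9, 2028

Jan 2028 starts on a Saturday; its first Sunday is the 2nd, so the 2nd Sunday is the 9th — Jan 9, 2028.
Jan 9, 2028 is after Jan 1, 2028, so that is the next one.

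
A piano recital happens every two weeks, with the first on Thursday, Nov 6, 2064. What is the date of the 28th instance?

The 28th occurrence is 27 intervals after the first: 27 × 14 = 378 days after Nov 6, 2064.
Nov has 30 days — 24 days to the end of Nov leaves 354.
Dec has 31 days (323 left).
Jan has 31 days (292 left).
Feb has 28 days (264 left).
Mar has 31 days (233 left).
Apr has 30 days (203 left).
May has 31 days (172 left).
Jun has 30 days (142 left).
Jul has 31 days (111 left).
Aug has 31 days (80 left).
Sep has 30 days (50 left).
Oct has 31 days (19 left).
19 days into Nov → Nov 19, 2065.

Nov 19, 2065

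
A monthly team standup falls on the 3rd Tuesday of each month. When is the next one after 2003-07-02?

2003-07-15

July 2003 starts on a Tuesday; its first Tuesday is the 1st, so the 3rd Tuesday is the 15th — 2003-07-15.
2003-07-15 is after 2003-07-02, so that is the next one.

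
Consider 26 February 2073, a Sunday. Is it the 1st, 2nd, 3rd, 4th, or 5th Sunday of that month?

Day 26 falls in week ⌈26/7⌉ of the month.
Days 1–7 hold the 1st Sunday, 8–14 the 2nd, 15–21 the 3rd, 22–28 the 4th, 29–31 the 5th.
26 is in the range for the 4th.

4th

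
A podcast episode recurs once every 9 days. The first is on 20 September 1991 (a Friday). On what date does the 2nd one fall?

The 2nd occurrence is 1 interval after the first: 1 × 9 = 9 days after 20 September 1991.
9 days later is 29 September 1991.

29 September 1991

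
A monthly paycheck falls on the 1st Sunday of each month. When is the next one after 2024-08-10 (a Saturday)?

2024-09-01

August 2024 starts on a Thursday, so its 1st Sunday is 2024-08-04 (3 days in).
That is not after 2024-08-10, so look at September 2024.
September 2024 starts on a Sunday, so its 1st Sunday is 2024-09-01.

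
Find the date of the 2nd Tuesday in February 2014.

February 2014 begins on a Saturday, so the first Tuesday is February 4 (3 days later).
The 2nd Tuesday is 1 weeks later: 4 + 7 = 11.

February 11, 2014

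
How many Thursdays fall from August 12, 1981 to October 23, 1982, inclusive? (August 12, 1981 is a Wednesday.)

August 12, 1981 is a Wednesday; the first Thursday on or after it is August 13, 1981 (1 day later).
From August 13, 1981 to October 23, 1982: 140 + 296 = 436 days (rest of 1981, to October 23, 1982 in 1982).
436 ÷ 7 = 62 full weeks with remainder 2, so 62 more Thursdays after the first → 63.

63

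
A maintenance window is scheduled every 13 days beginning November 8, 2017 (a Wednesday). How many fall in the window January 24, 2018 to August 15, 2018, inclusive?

16

Occurrences land 13·i days after November 8, 2017 for i = 0, 1, 2, …
January 24, 2018 is 77 days after the start; 77 ÷ 13 = 5 remainder 12; since the remainder is 12, round up to i = 6. First occurrence in the window: #7 on January 25, 2018 (6×13 = 78 days in).
August 15, 2018 is 280 days after the start; 280 ÷ 13 = 21 remainder 7. Last occurrence in the window: #22 on August 8, 2018.
Occurrences #7 through #22: 16 in total.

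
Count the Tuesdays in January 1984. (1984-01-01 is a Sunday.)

1984-01-01 is a Sunday; the first Tuesday on or after it is 1984-01-03 (2 days later).
From 1984-01-03 to 1984-01-31 is 31 − 3 = 28 days.
28 ÷ 7 = 4 full weeks with remainder 0, so 4 more Tuesdays after the first → 5.

5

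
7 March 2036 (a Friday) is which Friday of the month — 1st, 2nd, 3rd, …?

1st

Day 7 falls in week ⌈7/7⌉ of the month.
Days 1–7 hold the 1st Friday, 8–14 the 2nd, 15–21 the 3rd, 22–28 the 4th, 29–31 the 5th.
7 is in the range for the 1st.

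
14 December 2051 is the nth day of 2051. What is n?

Days in months before December: 31 + 28 + 31 + 30 + 31 + 30 + 31 + 31 + 30 + 31 + 30 = 334.
Plus 14 days into December → day 348.

348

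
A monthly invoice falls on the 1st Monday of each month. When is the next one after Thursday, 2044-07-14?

July 2044 starts on a Friday, so its 1st Monday is 2044-07-04 (3 days in).
That is not after 2044-07-14, so look at August 2044.
August 2044 starts on a Monday, so its 1st Monday is 2044-08-01.

2044-08-01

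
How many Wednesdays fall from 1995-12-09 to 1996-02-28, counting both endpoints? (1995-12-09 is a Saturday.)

12

1995-12-09 is a Saturday; the first Wednesday on or after it is 1995-12-13 (4 days later).
From 1995-12-13 to 1996-02-28: 18 + 31 + 28 = 77 days (rest of December, January, February).
77 ÷ 7 = 11 full weeks with remainder 0, so 11 more Wednesdays after the first → 12.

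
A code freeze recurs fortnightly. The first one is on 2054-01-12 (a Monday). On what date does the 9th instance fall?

The 9th occurrence is 8 intervals after the first: 8 × 14 = 112 days after 2054-01-12.
January has 31 days — 19 days to the end of January leaves 93.
February has 28 days (65 left).
March has 31 days (34 left).
April has 30 days (4 left).
4 days into May → 2054-05-04.

2054-05-04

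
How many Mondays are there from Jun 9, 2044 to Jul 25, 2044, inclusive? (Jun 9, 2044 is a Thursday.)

Jun 9, 2044 is a Thursday; the first Monday on or after it is Jun 13, 2044 (4 days later).
From Jun 13, 2044 to Jul 25, 2044: 17 + 25 = 42 days (rest of Jun, Jul).
42 ÷ 7 = 6 full weeks with remainder 0, so 6 more Mondays after the first → 7.

7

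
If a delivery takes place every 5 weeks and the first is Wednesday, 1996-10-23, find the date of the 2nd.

1996-11-27

The 2nd occurrence is 1 interval after the first: 1 × 35 = 35 days after 1996-10-23.
October has 31 days — 8 days to the end of October leaves 27.
27 days into November → 1996-11-27.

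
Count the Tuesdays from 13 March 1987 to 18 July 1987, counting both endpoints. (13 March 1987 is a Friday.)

18

13 March 1987 is a Friday; the first Tuesday on or after it is 17 March 1987 (4 days later).
From 17 March 1987 to 18 July 1987: 14 + 30 + 31 + 30 + 18 = 123 days (rest of March, April, May, June, July).
123 ÷ 7 = 17 full weeks with remainder 4, so 17 more Tuesdays after the first → 18.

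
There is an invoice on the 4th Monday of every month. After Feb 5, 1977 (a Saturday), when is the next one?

Feb 28, 1977

Feb 1977 starts on a Tuesday; its first Monday is the 7th, so the 4th Monday is the 28th — Feb 28, 1977.
Feb 28, 1977 is after Feb 5, 1977, so that is the next one.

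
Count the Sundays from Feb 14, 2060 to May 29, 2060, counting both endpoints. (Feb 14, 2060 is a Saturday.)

Feb 14, 2060 is a Saturday; the first Sunday on or after it is Feb 15, 2060 (1 day later).
From Feb 15, 2060 to May 29, 2060: 14 + 31 + 30 + 29 = 104 days (rest of Feb, Mar, Apr, May).
104 ÷ 7 = 14 full weeks with remainder 6, so 14 more Sundays after the first → 15.

15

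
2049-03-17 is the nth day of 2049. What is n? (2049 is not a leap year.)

76

Days in months before March: 31 + 28 = 59.
Plus 17 days into March → day 76.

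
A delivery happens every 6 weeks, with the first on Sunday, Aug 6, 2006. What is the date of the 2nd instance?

Sep 17, 2006

The 2nd occurrence is 1 interval after the first: 1 × 42 = 42 days after Aug 6, 2006.
Aug has 31 days — 25 days to the end of Aug leaves 17.
17 days into Sep → Sep 17, 2006.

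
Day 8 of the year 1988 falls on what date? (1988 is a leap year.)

8 January 1988

8 into January → January 8.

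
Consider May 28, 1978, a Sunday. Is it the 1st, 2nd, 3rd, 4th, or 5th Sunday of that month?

4th

Day 28 falls in week ⌈28/7⌉ of the month.
Days 1–7 hold the 1st Sunday, 8–14 the 2nd, 15–21 the 3rd, 22–28 the 4th, 29–31 the 5th.
28 is in the range for the 4th.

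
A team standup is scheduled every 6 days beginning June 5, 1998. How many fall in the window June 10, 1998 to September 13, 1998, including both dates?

16

Occurrences land 6·i days after June 5, 1998 for i = 0, 1, 2, …
June 10, 1998 is 5 days after the start; 5 ÷ 6 = 0 remainder 5; since the remainder is 5, round up to i = 1. First occurrence in the window: #2 on June 11, 1998 (1×6 = 6 days in).
September 13, 1998 is 100 days after the start; 100 ÷ 6 = 16 remainder 4. Last occurrence in the window: #17 on September 9, 1998.
Occurrences #2 through #17: 16 in total.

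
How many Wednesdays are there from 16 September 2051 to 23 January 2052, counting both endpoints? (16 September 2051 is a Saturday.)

18

16 September 2051 is a Saturday; the first Wednesday on or after it is 20 September 2051 (4 days later).
From 20 September 2051 to 23 January 2052: 10 + 31 + 30 + 31 + 23 = 125 days (rest of September, October, November, December, January).
125 ÷ 7 = 17 full weeks with remainder 6, so 17 more Wednesdays after the first → 18.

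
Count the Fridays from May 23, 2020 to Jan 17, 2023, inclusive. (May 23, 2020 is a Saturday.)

May 23, 2020 is a Saturday; the first Friday on or after it is May 29, 2020 (6 days later).
From May 29, 2020 to Jan 17, 2023: 216 + 365 + 365 + 17 = 963 days (rest of 2020, 2021, 2022, to Jan 17, 2023 in 2023).
963 ÷ 7 = 137 full weeks with remainder 4, so 137 more Fridays after the first → 138.

138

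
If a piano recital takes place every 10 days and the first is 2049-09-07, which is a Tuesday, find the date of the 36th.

2050-08-23

The 36th occurrence is 35 intervals after the first: 35 × 10 = 350 days after 2049-09-07.
September has 30 days — 23 days to the end of September leaves 327.
October has 31 days (296 left).
November has 30 days (266 left).
December has 31 days (235 left).
January has 31 days (204 left).
February has 28 days (176 left).
March has 31 days (145 left).
April has 30 days (115 left).
May has 31 days (84 left).
June has 30 days (54 left).
July has 31 days (23 left).
23 days into August → 2050-08-23.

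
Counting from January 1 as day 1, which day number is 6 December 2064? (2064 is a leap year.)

Days in months before December: 31 + 29 + 31 + 30 + 31 + 30 + 31 + 31 + 30 + 31 + 30 = 335.
Plus 6 days into December → day 341.

341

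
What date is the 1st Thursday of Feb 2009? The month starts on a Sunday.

Feb 5, 2009

Feb 2009 begins on a Sunday, so the first Thursday is Feb 5 (4 days later).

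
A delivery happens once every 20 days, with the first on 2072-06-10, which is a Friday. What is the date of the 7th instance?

2072-10-08

The 7th occurrence is 6 intervals after the first: 6 × 20 = 120 days after 2072-06-10.
June has 30 days — 20 days to the end of June leaves 100.
July has 31 days (69 left).
August has 31 days (38 left).
September has 30 days (8 left).
8 days into October → 2072-10-08.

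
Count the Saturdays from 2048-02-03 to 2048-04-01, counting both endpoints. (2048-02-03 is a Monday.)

2048-02-03 is a Monday; the first Saturday on or after it is 2048-02-08 (5 days later).
From 2048-02-08 to 2048-04-01: 21 + 31 + 1 = 53 days (rest of February, March, April).
53 ÷ 7 = 7 full weeks with remainder 4, so 7 more Saturdays after the first → 8.

8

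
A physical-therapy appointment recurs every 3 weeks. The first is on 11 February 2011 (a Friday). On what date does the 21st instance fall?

6 April 2012

The 21st occurrence is 20 intervals after the first: 20 × 21 = 420 days after 11 February 2011.
February has 28 days — 17 days to the end of February leaves 403.
From end of February to end of 2011 is 306 days (97 left).
January has 31 days (66 left).
February has 29 days (37 left).
March has 31 days (6 left).
6 days into April → 6 April 2012.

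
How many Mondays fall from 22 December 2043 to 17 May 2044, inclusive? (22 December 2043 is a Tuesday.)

22 December 2043 is a Tuesday; the first Monday on or after it is 28 December 2043 (6 days later).
From 28 December 2043 to 17 May 2044: 3 + 31 + 29 + 31 + 30 + 17 = 141 days (rest of December, January, February, March, April, May).
141 ÷ 7 = 20 full weeks with remainder 1, so 20 more Mondays after the first → 21.

21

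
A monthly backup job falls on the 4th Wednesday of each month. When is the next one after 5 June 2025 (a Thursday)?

25 June 2025

June 2025 starts on a Sunday; its first Wednesday is the 4th, so the 4th Wednesday is the 25th — 25 June 2025.
25 June 2025 is after 5 June 2025, so that is the next one.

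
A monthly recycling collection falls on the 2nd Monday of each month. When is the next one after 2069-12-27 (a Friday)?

December 2069 starts on a Sunday; its first Monday is the 2nd, so the 2nd Monday is the 9th — 2069-12-09.
That is not after 2069-12-27, so look at January 2070.
January 2070 starts on a Wednesday; its first Monday is the 6th, so the 2nd Monday is the 13th — 2070-01-13.

2070-01-13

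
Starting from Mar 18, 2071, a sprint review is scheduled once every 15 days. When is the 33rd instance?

Jul 10, 2072

The 33rd occurrence is 32 intervals after the first: 32 × 15 = 480 days after Mar 18, 2071.
Mar has 31 days — 13 days to the end of Mar leaves 467.
From end of Mar to end of 2071 is 275 days (192 left).
Jan has 31 days (161 left).
Feb has 29 days (132 left).
Mar has 31 days (101 left).
Apr has 30 days (71 left).
May has 31 days (40 left).
Jun has 30 days (10 left).
10 days into Jul → Jul 10, 2072.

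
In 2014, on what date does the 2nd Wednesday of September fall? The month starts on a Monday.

September 10, 2014

September 2014 begins on a Monday, so the first Wednesday is September 3 (2 days later).
The 2nd Wednesday is 1 weeks later: 3 + 7 = 10.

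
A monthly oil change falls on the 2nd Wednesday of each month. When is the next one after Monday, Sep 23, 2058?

Sep 2058 starts on a Sunday; its first Wednesday is the 4th, so the 2nd Wednesday is the 11th — Sep 11, 2058.
That is not after Sep 23, 2058, so look at Oct 2058.
Oct 2058 starts on a Tuesday; its first Wednesday is the 2nd, so the 2nd Wednesday is the 9th — Oct 9, 2058.

Oct 9, 2058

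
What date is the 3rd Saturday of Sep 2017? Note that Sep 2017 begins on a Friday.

Sep 2017 begins on a Friday, so the first Saturday is Sep 2 (1 day later).
The 3rd Saturday is 2 weeks later: 2 + 14 = 16.

Sep 16, 2017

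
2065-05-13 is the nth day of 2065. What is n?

133

Days in months before May: 31 + 28 + 31 + 30 = 120.
Plus 13 days into May → day 133.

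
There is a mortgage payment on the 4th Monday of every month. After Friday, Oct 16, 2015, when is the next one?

Oct 26, 2015

Oct 2015 starts on a Thursday; its first Monday is the 5th, so the 4th Monday is the 26th — Oct 26, 2015.
Oct 26, 2015 is after Oct 16, 2015, so that is the next one.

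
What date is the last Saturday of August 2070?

30 August 2070

The first Saturday of August 2070 is August 2.
August 2070 has 31 days. Adding weeks: 2, 9, 16, 23, 30 — the last one ≤ 31 is the 30th.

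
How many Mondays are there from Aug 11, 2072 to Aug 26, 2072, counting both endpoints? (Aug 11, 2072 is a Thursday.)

Aug 11, 2072 is a Thursday; the first Monday on or after it is Aug 15, 2072 (4 days later).
From Aug 15, 2072 to Aug 26, 2072 is 26 − 15 = 11 days.
11 ÷ 7 = 1 full weeks with remainder 4, so 1 more Mondays after the first → 2.

2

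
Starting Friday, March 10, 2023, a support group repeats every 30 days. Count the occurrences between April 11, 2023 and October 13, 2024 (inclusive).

Occurrences land 30·i days after March 10, 2023 for i = 0, 1, 2, …
April 11, 2023 is 32 days after the start; 32 ÷ 30 = 1 remainder 2; since the remainder is 2, round up to i = 2. First occurrence in the window: #3 on May 9, 2023 (2×30 = 60 days in).
October 13, 2024 is 583 days after the start; 583 ÷ 30 = 19 remainder 13. Last occurrence in the window: #20 on September 30, 2024.
Occurrences #3 through #20: 18 in total.

18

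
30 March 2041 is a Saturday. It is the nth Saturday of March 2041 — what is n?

Day 30 falls in week ⌈30/7⌉ of the month.
Days 1–7 hold the 1st Saturday, 8–14 the 2nd, 15–21 the 3rd, 22–28 the 4th, 29–31 the 5th.
30 is in the range for the 5th.

5th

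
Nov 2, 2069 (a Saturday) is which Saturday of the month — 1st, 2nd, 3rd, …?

1st

Day 2 falls in week ⌈2/7⌉ of the month.
Days 1–7 hold the 1st Saturday, 8–14 the 2nd, 15–21 the 3rd, 22–28 the 4th, 29–31 the 5th.
2 is in the range for the 1st.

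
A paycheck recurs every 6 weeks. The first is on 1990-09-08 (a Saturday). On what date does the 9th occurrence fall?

The 9th occurrence is 8 intervals after the first: 8 × 42 = 336 days after 1990-09-08.
September has 30 days — 22 days to the end of September leaves 314.
October has 31 days (283 left).
November has 30 days (253 left).
December has 31 days (222 left).
January has 31 days (191 left).
February has 28 days (163 left).
March has 31 days (132 left).
April has 30 days (102 left).
May has 31 days (71 left).
June has 30 days (41 left).
July has 31 days (10 left).
10 days into August → 1991-08-10.

1991-08-10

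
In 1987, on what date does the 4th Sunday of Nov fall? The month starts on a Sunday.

Nov 22, 1987

Nov 1987 begins on a Sunday, so the first Sunday is Nov 1.
The 4th Sunday is 3 weeks later: 1 + 21 = 22.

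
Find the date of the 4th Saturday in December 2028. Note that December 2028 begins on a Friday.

December 2028 begins on a Friday, so the first Saturday is December 2 (1 day later).
The 4th Saturday is 3 weeks later: 2 + 21 = 23.

December 23, 2028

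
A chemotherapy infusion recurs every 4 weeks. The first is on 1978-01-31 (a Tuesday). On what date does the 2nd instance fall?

1978-02-28

The 2nd occurrence is 1 interval after the first: 1 × 28 = 28 days after 1978-01-31.
January has 31 days — 0 days to the end of January leaves 28.
28 days into February → 1978-02-28.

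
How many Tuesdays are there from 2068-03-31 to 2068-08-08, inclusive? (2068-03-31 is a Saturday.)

2068-03-31 is a Saturday; the first Tuesday on or after it is 2068-04-03 (3 days later).
From 2068-04-03 to 2068-08-08: 27 + 31 + 30 + 31 + 8 = 127 days (rest of April, May, June, July, August).
127 ÷ 7 = 18 full weeks with remainder 1, so 18 more Tuesdays after the first → 19.

19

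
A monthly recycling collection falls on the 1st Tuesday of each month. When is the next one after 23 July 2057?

July 2057 starts on a Sunday, so its 1st Tuesday is 3 July 2057 (2 days in).
That is not after 23 July 2057, so look at August 2057.
August 2057 starts on a Wednesday, so its 1st Tuesday is 7 August 2057 (6 days in).

7 August 2057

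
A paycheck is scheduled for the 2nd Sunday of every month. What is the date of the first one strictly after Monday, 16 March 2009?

12 April 2009

March 2009 starts on a Sunday; its first Sunday is the 1st, so the 2nd Sunday is the 8th — 8 March 2009.
That is not after 16 March 2009, so look at April 2009.
April 2009 starts on a Wednesday; its first Sunday is the 5th, so the 2nd Sunday is the 12th — 12 April 2009.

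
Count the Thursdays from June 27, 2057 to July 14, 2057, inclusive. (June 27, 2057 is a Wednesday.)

3

June 27, 2057 is a Wednesday; the first Thursday on or after it is June 28, 2057 (1 day later).
From June 28, 2057 to July 14, 2057: 2 + 14 = 16 days (rest of June, July).
16 ÷ 7 = 2 full weeks with remainder 2, so 2 more Thursdays after the first → 3.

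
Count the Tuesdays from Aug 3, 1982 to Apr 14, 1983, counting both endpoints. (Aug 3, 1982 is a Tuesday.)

37

Aug 3, 1982 is a Tuesday; the first Tuesday on or after it is Aug 3, 1982.
From Aug 3, 1982 to Apr 14, 1983: 28 + 30 + 31 + 30 + 31 + 31 + 28 + 31 + 14 = 254 days (rest of Aug, Sep, Oct, Nov, Dec, Jan, Feb, Mar, Apr).
254 ÷ 7 = 36 full weeks with remainder 2, so 36 more Tuesdays after the first → 37.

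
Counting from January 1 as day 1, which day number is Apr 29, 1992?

120

Days in months before Apr: 31 + 29 + 31 = 91.
Plus 29 days into Apr → day 120.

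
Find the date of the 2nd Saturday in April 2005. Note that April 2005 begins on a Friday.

2005-04-09

April 2005 begins on a Friday, so the first Saturday is April 2 (1 day later).
The 2nd Saturday is 1 weeks later: 2 + 7 = 9.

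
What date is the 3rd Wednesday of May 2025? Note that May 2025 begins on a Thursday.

May 2025 begins on a Thursday, so the first Wednesday is May 7 (6 days later).
The 3rd Wednesday is 2 weeks later: 7 + 14 = 21.

May 21, 2025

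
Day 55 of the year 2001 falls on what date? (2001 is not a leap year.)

24 February 2001

January has 31 days (55 − 31 = 24 remain).
24 into February → February 24.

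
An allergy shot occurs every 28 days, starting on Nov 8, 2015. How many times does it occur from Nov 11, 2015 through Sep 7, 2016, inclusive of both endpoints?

10

Occurrences land 28·i days after Nov 8, 2015 for i = 0, 1, 2, …
Nov 11, 2015 is 3 days after the start; 3 ÷ 28 = 0 remainder 3; since the remainder is 3, round up to i = 1. First occurrence in the window: #2 on Dec 6, 2015 (1×28 = 28 days in).
Sep 7, 2016 is 304 days after the start; 304 ÷ 28 = 10 remainder 24. Last occurrence in the window: #11 on Aug 14, 2016.
Occurrences #2 through #11: 10 in total.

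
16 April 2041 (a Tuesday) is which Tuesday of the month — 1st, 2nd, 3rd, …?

Day 16 falls in week ⌈16/7⌉ of the month.
Days 1–7 hold the 1st Tuesday, 8–14 the 2nd, 15–21 the 3rd, 22–28 the 4th, 29–31 the 5th.
16 is in the range for the 3rd.

3rd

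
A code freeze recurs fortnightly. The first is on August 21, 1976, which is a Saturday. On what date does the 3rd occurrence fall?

September 18, 1976

The 3rd occurrence is 2 intervals after the first: 2 × 14 = 28 days after August 21, 1976.
August has 31 days — 10 days to the end of August leaves 18.
18 days into September → September 18, 1976.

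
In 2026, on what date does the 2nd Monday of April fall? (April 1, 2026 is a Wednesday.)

2026-04-13

April 2026 begins on a Wednesday, so the first Monday is April 6 (5 days later).
The 2nd Monday is 1 weeks later: 6 + 7 = 13.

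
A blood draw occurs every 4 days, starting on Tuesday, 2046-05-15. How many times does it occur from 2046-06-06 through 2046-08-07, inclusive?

Occurrences land 4·i days after 2046-05-15 for i = 0, 1, 2, …
2046-06-06 is 22 days after the start; 22 ÷ 4 = 5 remainder 2; since the remainder is 2, round up to i = 6. First occurrence in the window: #7 on 2046-06-08 (6×4 = 24 days in).
2046-08-07 is 84 days after the start; 84 ÷ 4 = 21 remainder 0. Last occurrence in the window: #22 on 2046-08-07.
Occurrences #7 through #22: 16 in total.

16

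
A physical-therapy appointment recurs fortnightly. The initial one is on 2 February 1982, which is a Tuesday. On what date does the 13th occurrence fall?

20 July 1982

The 13th occurrence is 12 intervals after the first: 12 × 14 = 168 days after 2 February 1982.
February has 28 days — 26 days to the end of February leaves 142.
March has 31 days (111 left).
April has 30 days (81 left).
May has 31 days (50 left).
June has 30 days (20 left).
20 days into July → 20 July 1982.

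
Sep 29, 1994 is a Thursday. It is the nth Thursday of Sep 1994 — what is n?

Day 29 falls in week ⌈29/7⌉ of the month.
Days 1–7 hold the 1st Thursday, 8–14 the 2nd, 15–21 the 3rd, 22–28 the 4th, 29–31 the 5th.
29 is in the range for the 5th.

5th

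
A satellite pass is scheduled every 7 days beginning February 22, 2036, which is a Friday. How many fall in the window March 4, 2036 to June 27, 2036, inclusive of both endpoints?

Occurrences land 7·i days after February 22, 2036 for i = 0, 1, 2, …
March 4, 2036 is 11 days after the start; 11 ÷ 7 = 1 remainder 4; since the remainder is 4, round up to i = 2. First occurrence in the window: #3 on March 7, 2036 (2×7 = 14 days in).
June 27, 2036 is 126 days after the start; 126 ÷ 7 = 18 remainder 0. Last occurrence in the window: #19 on June 27, 2036.
Occurrences #3 through #19: 17 in total.

17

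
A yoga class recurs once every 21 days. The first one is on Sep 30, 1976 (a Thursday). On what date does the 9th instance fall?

The 9th occurrence is 8 intervals after the first: 8 × 21 = 168 days after Sep 30, 1976.
Sep has 30 days — 0 days to the end of Sep leaves 168.
Oct has 31 days (137 left).
Nov has 30 days (107 left).
Dec has 31 days (76 left).
Jan has 31 days (45 left).
Feb has 28 days (17 left).
17 days into Mar → Mar 17, 1977.

Mar 17, 1977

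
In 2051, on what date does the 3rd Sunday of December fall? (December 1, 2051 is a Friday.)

December 2051 begins on a Friday, so the first Sunday is December 3 (2 days later).
The 3rd Sunday is 2 weeks later: 3 + 14 = 17.

2051-12-17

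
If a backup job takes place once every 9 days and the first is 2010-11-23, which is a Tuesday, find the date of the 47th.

The 47th occurrence is 46 intervals after the first: 46 × 9 = 414 days after 2010-11-23.
November has 30 days — 7 days to the end of November leaves 407.
From end of November to end of 2010 is 31 days (376 left).
2011 has 365 days (11 left).
11 days into January → 2012-01-11.

2012-01-11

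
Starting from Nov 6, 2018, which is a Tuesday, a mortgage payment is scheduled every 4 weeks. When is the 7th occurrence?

Apr 23, 2019

The 7th occurrence is 6 intervals after the first: 6 × 28 = 168 days after Nov 6, 2018.
Nov has 30 days — 24 days to the end of Nov leaves 144.
Dec has 31 days (113 left).
Jan has 31 days (82 left).
Feb has 28 days (54 left).
Mar has 31 days (23 left).
23 days into Apr → Apr 23, 2019.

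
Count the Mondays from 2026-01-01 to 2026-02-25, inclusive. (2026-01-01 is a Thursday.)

8

2026-01-01 is a Thursday; the first Monday on or after it is 2026-01-05 (4 days later).
From 2026-01-05 to 2026-02-25: 26 + 25 = 51 days (rest of January, February).
51 ÷ 7 = 7 full weeks with remainder 2, so 7 more Mondays after the first → 8.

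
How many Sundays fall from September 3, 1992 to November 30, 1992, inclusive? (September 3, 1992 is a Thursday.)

13

September 3, 1992 is a Thursday; the first Sunday on or after it is September 6, 1992 (3 days later).
From September 6, 1992 to November 30, 1992: 24 + 31 + 30 = 85 days (rest of September, October, November).
85 ÷ 7 = 12 full weeks with remainder 1, so 12 more Sundays after the first → 13.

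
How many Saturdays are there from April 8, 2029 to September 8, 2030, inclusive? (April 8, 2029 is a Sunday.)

74

April 8, 2029 is a Sunday; the first Saturday on or after it is April 14, 2029 (6 days later).
From April 14, 2029 to September 8, 2030: 261 + 251 = 512 days (rest of 2029, to September 8, 2030 in 2030).
512 ÷ 7 = 73 full weeks with remainder 1, so 73 more Saturdays after the first → 74.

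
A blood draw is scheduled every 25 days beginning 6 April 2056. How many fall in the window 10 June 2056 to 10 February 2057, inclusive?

Occurrences land 25·i days after 6 April 2056 for i = 0, 1, 2, …
10 June 2056 is 65 days after the start; 65 ÷ 25 = 2 remainder 15; since the remainder is 15, round up to i = 3. First occurrence in the window: #4 on 20 June 2056 (3×25 = 75 days in).
10 February 2057 is 310 days after the start; 310 ÷ 25 = 12 remainder 10. Last occurrence in the window: #13 on 31 January 2057.
Occurrences #4 through #13: 10 in total.

10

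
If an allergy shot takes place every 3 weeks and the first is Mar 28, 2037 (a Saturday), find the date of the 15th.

Jan 16, 2038

The 15th occurrence is 14 intervals after the first: 14 × 21 = 294 days after Mar 28, 2037.
Mar has 31 days — 3 days to the end of Mar leaves 291.
Apr has 30 days (261 left).
May has 31 days (230 left).
Jun has 30 days (200 left).
Jul has 31 days (169 left).
Aug has 31 days (138 left).
Sep has 30 days (108 left).
Oct has 31 days (77 left).
Nov has 30 days (47 left).
Dec has 31 days (16 left).
16 days into Jan → Jan 16, 2038.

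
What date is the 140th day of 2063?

January has 31 days (140 − 31 = 109 remain).
February has 28 days (109 − 28 = 81 remain).
March has 31 days (81 − 31 = 50 remain).
April has 30 days (50 − 30 = 20 remain).
20 into May → May 20.

2063-05-20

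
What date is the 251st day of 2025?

2025-09-08

January has 31 days (251 − 31 = 220 remain).
February has 28 days (220 − 28 = 192 remain).
March has 31 days (192 − 31 = 161 remain).
April has 30 days (161 − 30 = 131 remain).
May has 31 days (131 − 31 = 100 remain).
June has 30 days (100 − 30 = 70 remain).
July has 31 days (70 − 31 = 39 remain).
August has 31 days (39 − 31 = 8 remain).
8 into September → September 8.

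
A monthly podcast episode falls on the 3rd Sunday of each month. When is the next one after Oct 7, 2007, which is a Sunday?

Oct 21, 2007

Oct 2007 starts on a Monday; its first Sunday is the 7th, so the 3rd Sunday is the 21st — Oct 21, 2007.
Oct 21, 2007 is after Oct 7, 2007, so that is the next one.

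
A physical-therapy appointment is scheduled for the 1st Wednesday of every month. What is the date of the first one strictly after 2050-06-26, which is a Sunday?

2050-07-06

June 2050 starts on a Wednesday, so its 1st Wednesday is 2050-06-01.
That is not after 2050-06-26, so look at July 2050.
July 2050 starts on a Friday, so its 1st Wednesday is 2050-07-06 (5 days in).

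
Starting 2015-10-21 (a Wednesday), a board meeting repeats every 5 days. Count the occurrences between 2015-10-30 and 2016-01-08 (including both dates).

14

Occurrences land 5·i days after 2015-10-21 for i = 0, 1, 2, …
2015-10-30 is 9 days after the start; 9 ÷ 5 = 1 remainder 4; since the remainder is 4, round up to i = 2. First occurrence in the window: #3 on 2015-10-31 (2×5 = 10 days in).
2016-01-08 is 79 days after the start; 79 ÷ 5 = 15 remainder 4. Last occurrence in the window: #16 on 2016-01-04.
Occurrences #3 through #16: 14 in total.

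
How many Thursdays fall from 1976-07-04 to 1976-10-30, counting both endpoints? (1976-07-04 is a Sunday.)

17

1976-07-04 is a Sunday; the first Thursday on or after it is 1976-07-08 (4 days later).
From 1976-07-08 to 1976-10-30: 23 + 31 + 30 + 30 = 114 days (rest of July, August, September, October).
114 ÷ 7 = 16 full weeks with remainder 2, so 16 more Thursdays after the first → 17.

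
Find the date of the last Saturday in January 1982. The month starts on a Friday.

January 1982 begins on a Friday, so the first Saturday is January 2 (1 day later).
January 1982 has 31 days. Adding weeks: 2, 9, 16, 23, 30 — the last one ≤ 31 is the 30th.

1982-01-30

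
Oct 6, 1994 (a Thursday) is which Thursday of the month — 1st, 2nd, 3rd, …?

1st

Day 6 falls in week ⌈6/7⌉ of the month.
Days 1–7 hold the 1st Thursday, 8–14 the 2nd, 15–21 the 3rd, 22–28 the 4th, 29–31 the 5th.
6 is in the range for the 1st.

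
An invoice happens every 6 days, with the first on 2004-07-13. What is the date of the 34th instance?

2005-01-27

The 34th occurrence is 33 intervals after the first: 33 × 6 = 198 days after 2004-07-13.
July has 31 days — 18 days to the end of July leaves 180.
August has 31 days (149 left).
September has 30 days (119 left).
October has 31 days (88 left).
November has 30 days (58 left).
December has 31 days (27 left).
27 days into January → 2005-01-27.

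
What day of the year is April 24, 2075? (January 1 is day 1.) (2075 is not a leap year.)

114

Days in months before April: 31 + 28 + 31 = 90.
Plus 24 days into April → day 114.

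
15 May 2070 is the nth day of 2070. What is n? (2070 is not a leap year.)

Days in months before May: 31 + 28 + 31 + 30 = 120.
Plus 15 days into May → day 135.

135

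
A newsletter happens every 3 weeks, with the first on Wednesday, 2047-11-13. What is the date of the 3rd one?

The 3rd occurrence is 2 intervals after the first: 2 × 21 = 42 days after 2047-11-13.
November has 30 days — 17 days to the end of November leaves 25.
25 days into December → 2047-12-25.

2047-12-25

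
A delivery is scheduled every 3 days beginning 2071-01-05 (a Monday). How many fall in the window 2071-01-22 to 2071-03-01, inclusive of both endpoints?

Occurrences land 3·i days after 2071-01-05 for i = 0, 1, 2, …
2071-01-22 is 17 days after the start; 17 ÷ 3 = 5 remainder 2; since the remainder is 2, round up to i = 6. First occurrence in the window: #7 on 2071-01-23 (6×3 = 18 days in).
2071-03-01 is 55 days after the start; 55 ÷ 3 = 18 remainder 1. Last occurrence in the window: #19 on 2071-02-28.
Occurrences #7 through #19: 13 in total.

13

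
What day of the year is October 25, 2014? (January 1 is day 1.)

Days in months before October: 31 + 28 + 31 + 30 + 31 + 30 + 31 + 31 + 30 = 273.
Plus 25 days into October → day 298.

298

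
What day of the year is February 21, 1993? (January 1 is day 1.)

52

Days in months before February: 31 = 31.
Plus 21 days into February → day 52.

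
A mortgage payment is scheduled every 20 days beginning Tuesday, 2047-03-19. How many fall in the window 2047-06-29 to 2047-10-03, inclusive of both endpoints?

Occurrences land 20·i days after 2047-03-19 for i = 0, 1, 2, …
2047-06-29 is 102 days after the start; 102 ÷ 20 = 5 remainder 2; since the remainder is 2, round up to i = 6. First occurrence in the window: #7 on 2047-07-17 (6×20 = 120 days in).
2047-10-03 is 198 days after the start; 198 ÷ 20 = 9 remainder 18. Last occurrence in the window: #10 on 2047-09-15.
Occurrences #7 through #10: 4 in total.

4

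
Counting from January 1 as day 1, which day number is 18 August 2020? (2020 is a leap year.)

Days in months before August: 31 + 29 + 31 + 30 + 31 + 30 + 31 = 213.
Plus 18 days into August → day 231.

231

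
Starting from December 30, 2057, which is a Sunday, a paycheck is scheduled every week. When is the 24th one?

The 24th occurrence is 23 intervals after the first: 23 × 7 = 161 days after December 30, 2057.
December has 31 days — 1 day to the end of December leaves 160.
January has 31 days (129 left).
February has 28 days (101 left).
March has 31 days (70 left).
April has 30 days (40 left).
May has 31 days (9 left).
9 days into June → June 9, 2058.

June 9, 2058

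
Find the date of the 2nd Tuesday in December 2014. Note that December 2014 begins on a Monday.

2014-12-09

December 2014 begins on a Monday, so the first Tuesday is December 2 (1 day later).
The 2nd Tuesday is 1 weeks later: 2 + 7 = 9.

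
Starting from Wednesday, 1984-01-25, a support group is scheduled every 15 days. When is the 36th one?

1985-07-03

The 36th occurrence is 35 intervals after the first: 35 × 15 = 525 days after 1984-01-25.
January has 31 days — 6 days to the end of January leaves 519.
From end of January to end of 1984 is 335 days (184 left).
January has 31 days (153 left).
February has 28 days (125 left).
March has 31 days (94 left).
April has 30 days (64 left).
May has 31 days (33 left).
June has 30 days (3 left).
3 days into July → 1985-07-03.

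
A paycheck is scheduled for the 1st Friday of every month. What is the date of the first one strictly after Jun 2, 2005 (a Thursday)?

Jun 2005 starts on a Wednesday, so its 1st Friday is Jun 3, 2005 (2 days in).
Jun 3, 2005 is after Jun 2, 2005, so that is the next one.

Jun 3, 2005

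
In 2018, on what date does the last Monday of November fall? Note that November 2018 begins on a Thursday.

November 2018 begins on a Thursday, so the first Monday is November 5 (4 days later).
November 2018 has 30 days. Adding weeks: 5, 12, 19, 26 — the last one ≤ 30 is the 26th.

2018-11-26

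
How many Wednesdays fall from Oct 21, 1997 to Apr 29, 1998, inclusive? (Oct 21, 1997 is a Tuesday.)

Oct 21, 1997 is a Tuesday; the first Wednesday on or after it is Oct 22, 1997 (1 day later).
From Oct 22, 1997 to Apr 29, 1998: 9 + 30 + 31 + 31 + 28 + 31 + 29 = 189 days (rest of Oct, Nov, Dec, Jan, Feb, Mar, Apr).
189 ÷ 7 = 27 full weeks with remainder 0, so 27 more Wednesdays after the first → 28.

28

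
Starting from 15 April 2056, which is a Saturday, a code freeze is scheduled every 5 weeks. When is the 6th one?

7 October 2056

The 6th occurrence is 5 intervals after the first: 5 × 35 = 175 days after 15 April 2056.
April has 30 days — 15 days to the end of April leaves 160.
May has 31 days (129 left).
June has 30 days (99 left).
July has 31 days (68 left).
August has 31 days (37 left).
September has 30 days (7 left).
7 days into October → 7 October 2056.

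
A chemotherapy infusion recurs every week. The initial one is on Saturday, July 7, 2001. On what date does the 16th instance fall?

October 20, 2001

The 16th occurrence is 15 intervals after the first: 15 × 7 = 105 days after July 7, 2001.
July has 31 days — 24 days to the end of July leaves 81.
August has 31 days (50 left).
September has 30 days (20 left).
20 days into October → October 20, 2001.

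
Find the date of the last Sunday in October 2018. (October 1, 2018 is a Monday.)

October 28, 2018

October 2018 begins on a Monday, so the first Sunday is October 7 (6 days later).
October 2018 has 31 days. Adding weeks: 7, 14, 21, 28 — the last one ≤ 31 is the 28th.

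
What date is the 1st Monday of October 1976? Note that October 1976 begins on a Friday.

4 October 1976

October 1976 begins on a Friday, so the first Monday is October 4 (3 days later).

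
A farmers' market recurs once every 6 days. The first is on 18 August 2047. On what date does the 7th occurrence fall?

23 September 2047

The 7th occurrence is 6 intervals after the first: 6 × 6 = 36 days after 18 August 2047.
August has 31 days — 13 days to the end of August leaves 23.
23 days into September → 23 September 2047.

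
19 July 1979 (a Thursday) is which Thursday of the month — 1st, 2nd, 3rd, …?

Day 19 falls in week ⌈19/7⌉ of the month.
Days 1–7 hold the 1st Thursday, 8–14 the 2nd, 15–21 the 3rd, 22–28 the 4th, 29–31 the 5th.
19 is in the range for the 3rd.

3rd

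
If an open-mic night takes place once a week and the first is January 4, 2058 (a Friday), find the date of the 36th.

The 36th occurrence is 35 intervals after the first: 35 × 7 = 245 days after January 4, 2058.
January has 31 days — 27 days to the end of January leaves 218.
February has 28 days (190 left).
March has 31 days (159 left).
April has 30 days (129 left).
May has 31 days (98 left).
June has 30 days (68 left).
July has 31 days (37 left).
August has 31 days (6 left).
6 days into September → September 6, 2058.

September 6, 2058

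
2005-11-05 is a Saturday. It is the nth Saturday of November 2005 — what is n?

Day 5 falls in week ⌈5/7⌉ of the month.
Days 1–7 hold the 1st Saturday, 8–14 the 2nd, 15–21 the 3rd, 22–28 the 4th, 29–31 the 5th.
5 is in the range for the 1st.

1st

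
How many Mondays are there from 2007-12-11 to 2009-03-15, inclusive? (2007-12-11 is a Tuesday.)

65

2007-12-11 is a Tuesday; the first Monday on or after it is 2007-12-17 (6 days later).
From 2007-12-17 to 2009-03-15: 14 + 366 + 74 = 454 days (rest of 2007, 2008, to 2009-03-15 in 2009).
454 ÷ 7 = 64 full weeks with remainder 6, so 64 more Mondays after the first → 65.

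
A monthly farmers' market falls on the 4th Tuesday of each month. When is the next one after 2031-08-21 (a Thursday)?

2031-08-26

August 2031 starts on a Friday; its first Tuesday is the 5th, so the 4th Tuesday is the 26th — 2031-08-26.
2031-08-26 is after 2031-08-21, so that is the next one.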